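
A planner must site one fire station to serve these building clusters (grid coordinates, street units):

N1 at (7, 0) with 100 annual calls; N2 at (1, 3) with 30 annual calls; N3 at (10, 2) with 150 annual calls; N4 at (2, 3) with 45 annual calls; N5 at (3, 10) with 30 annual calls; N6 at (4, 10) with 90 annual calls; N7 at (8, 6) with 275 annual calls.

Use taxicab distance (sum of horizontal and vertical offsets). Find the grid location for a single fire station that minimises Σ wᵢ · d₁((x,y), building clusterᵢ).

Manhattan distance separates: Σwᵢ(|x−xᵢ|+|y−yᵢ|) = Σwᵢ|x−xᵢ| + Σwᵢ|y−yᵢ|, so x and y are optimised independently as 1-D weighted medians.
Total weight W = 720; half = 360.
x-coordinate, sorted with cumulative weight:
  x=1 (N2, w=30) cum 30
  x=2 (N4, w=45) cum 75
  x=3 (N5, w=30) cum 105
  x=4 (N6, w=90) cum 195
  x=7 (N1, w=100) cum 295
  x=8 (N7, w=275) cum 570  ← median
  x=10 (N3, w=150) cum 720
⇒ x* = 8
y-coordinate, sorted with cumulative weight:
  y=0 (N1, w=100) cum 100
  y=2 (N3, w=150) cum 250
  y=3 (N2, w=30) cum 280
  y=3 (N4, w=45) cum 325
  y=6 (N7, w=275) cum 600  ← median
  y=10 (N5, w=30) cum 630
  y=10 (N6, w=90) cum 720
⇒ y* = 6

(8, 6)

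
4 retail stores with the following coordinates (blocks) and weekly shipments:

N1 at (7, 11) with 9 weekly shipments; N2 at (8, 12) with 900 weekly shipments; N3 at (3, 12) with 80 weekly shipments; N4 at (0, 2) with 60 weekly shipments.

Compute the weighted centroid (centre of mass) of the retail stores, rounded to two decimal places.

The minimiser of Σwᵢ‖p−pᵢ‖² is the weighted centroid p* = (Σwᵢpᵢ)/(Σwᵢ).
Σwᵢ = 1049.
Σwᵢxᵢ = 9·7 + 900·8 + 80·3 + 60·0 = 7503.
Σwᵢyᵢ = 9·11 + 900·12 + 80·12 + 60·2 = 11979.
x* = 7503/1049 = 7.15, y* = 11979/1049 = 11.42.

(7.15, 11.42)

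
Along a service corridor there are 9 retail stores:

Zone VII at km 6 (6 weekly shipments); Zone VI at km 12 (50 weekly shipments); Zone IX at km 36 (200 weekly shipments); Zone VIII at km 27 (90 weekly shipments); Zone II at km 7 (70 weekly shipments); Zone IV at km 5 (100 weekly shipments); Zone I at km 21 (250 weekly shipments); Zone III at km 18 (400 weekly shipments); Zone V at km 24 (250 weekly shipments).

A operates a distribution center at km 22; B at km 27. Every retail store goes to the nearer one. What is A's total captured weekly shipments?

1126

The indifferent point is the midpoint (22+27)/2 = 24.5; retail stores left of it (closer to A at 22) go to A, those right go to B.
  Zone IV at 5 (w=100) → A
  Zone VII at 6 (w=6) → A
  Zone II at 7 (w=70) → A
  Zone VI at 12 (w=50) → A
  Zone III at 18 (w=400) → A
  Zone I at 21 (w=250) → A
  Zone V at 24 (w=250) → A
  Zone VIII at 27 (w=90) → B
  Zone IX at 36 (w=200) → B
A captures 1126; B captures 290.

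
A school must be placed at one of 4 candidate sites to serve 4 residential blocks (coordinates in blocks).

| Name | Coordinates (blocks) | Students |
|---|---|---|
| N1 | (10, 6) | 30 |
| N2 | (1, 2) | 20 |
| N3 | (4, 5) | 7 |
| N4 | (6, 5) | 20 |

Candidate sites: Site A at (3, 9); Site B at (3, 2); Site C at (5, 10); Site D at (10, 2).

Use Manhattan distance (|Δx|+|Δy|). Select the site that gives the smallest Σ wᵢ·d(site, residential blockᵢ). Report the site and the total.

Total weighted distance at each candidate:
  Site A (3, 9): total = 655
  Site B (3, 2): total = 518
  Site C (5, 10): total = 672
  Site D (10, 2): total = 503
Minimum is at Site D with total 503 blocks.

Site D, total 503 blocks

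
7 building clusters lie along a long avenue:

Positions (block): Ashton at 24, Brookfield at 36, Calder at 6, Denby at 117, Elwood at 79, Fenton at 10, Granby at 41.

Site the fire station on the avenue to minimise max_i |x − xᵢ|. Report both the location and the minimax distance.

The 1-center on a line is the midpoint of the two extreme points: leftmost at 6, rightmost at 117.
Optimal location = (6 + 117)/2 = 61.5; maximum distance = (117 − 6)/2 = 55.5.

location 61.5, max distance 55.5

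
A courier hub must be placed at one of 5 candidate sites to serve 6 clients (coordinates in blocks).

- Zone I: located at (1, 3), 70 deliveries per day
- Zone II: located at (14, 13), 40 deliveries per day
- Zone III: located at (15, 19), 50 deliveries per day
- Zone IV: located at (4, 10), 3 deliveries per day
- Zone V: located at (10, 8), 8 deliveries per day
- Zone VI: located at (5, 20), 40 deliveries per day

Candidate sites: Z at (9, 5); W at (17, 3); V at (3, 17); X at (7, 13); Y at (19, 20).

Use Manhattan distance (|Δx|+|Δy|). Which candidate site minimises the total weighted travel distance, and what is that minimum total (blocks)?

X, total 2542 blocks

Total weighted distance at each candidate:
  Z (9, 5): total = 3042
  W (17, 3): total = 3856
  V (3, 17): total = 2772
  X (7, 13): total = 2542
  Y (19, 20): total = 3983
Minimum is at X with total 2542 blocks.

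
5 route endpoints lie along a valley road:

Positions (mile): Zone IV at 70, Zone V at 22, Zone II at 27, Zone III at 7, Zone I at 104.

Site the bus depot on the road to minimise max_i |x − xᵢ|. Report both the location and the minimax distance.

location 55.5, max distance 48.5

The 1-center on a line is the midpoint of the two extreme points: leftmost at 7, rightmost at 104.
Optimal location = (7 + 104)/2 = 55.5; maximum distance = (104 − 7)/2 = 48.5.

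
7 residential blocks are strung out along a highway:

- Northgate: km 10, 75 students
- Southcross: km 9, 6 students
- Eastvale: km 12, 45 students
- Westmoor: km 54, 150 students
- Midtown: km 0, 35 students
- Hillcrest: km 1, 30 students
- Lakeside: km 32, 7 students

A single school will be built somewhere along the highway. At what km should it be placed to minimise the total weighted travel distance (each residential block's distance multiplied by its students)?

x = 12

For a sum of weighted absolute distances on a line, the optimum is the weighted median (not the mean). Total weight W = 348; half-weight = 174.
Sort by position and accumulate weight:
  km 0 (Midtown, w=35) → cum 35
  km 1 (Hillcrest, w=30) → cum 65
  km 9 (Southcross, w=6) → cum 71
  km 10 (Northgate, w=75) → cum 146
  km 12 (Eastvale, w=45) → cum 191  ≥ 174 → median here
  km 32 (Lakeside, w=7) → cum 198
  km 54 (Westmoor, w=150) → cum 348
Optimal location: km 12.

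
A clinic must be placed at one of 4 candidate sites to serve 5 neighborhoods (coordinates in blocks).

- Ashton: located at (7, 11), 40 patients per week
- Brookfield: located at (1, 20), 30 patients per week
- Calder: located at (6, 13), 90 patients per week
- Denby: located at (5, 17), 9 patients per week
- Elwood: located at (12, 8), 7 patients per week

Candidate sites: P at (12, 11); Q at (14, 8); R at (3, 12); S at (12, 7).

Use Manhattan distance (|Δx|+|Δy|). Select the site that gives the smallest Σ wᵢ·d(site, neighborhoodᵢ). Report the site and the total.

R, total 1014 blocks

Total weighted distance at each candidate:
  P (12, 11): total = 1658
  Q (14, 8): total = 2496
  R (3, 12): total = 1014
  S (12, 7): total = 2320
Minimum is at R with total 1014 blocks.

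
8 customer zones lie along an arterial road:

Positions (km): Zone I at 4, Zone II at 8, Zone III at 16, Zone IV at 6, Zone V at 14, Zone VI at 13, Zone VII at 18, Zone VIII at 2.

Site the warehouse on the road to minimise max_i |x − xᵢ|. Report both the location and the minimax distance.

The 1-center on a line is the midpoint of the two extreme points: leftmost at 2, rightmost at 18.
Optimal location = (2 + 18)/2 = 10; maximum distance = (18 − 2)/2 = 8.

location 10, max distance 8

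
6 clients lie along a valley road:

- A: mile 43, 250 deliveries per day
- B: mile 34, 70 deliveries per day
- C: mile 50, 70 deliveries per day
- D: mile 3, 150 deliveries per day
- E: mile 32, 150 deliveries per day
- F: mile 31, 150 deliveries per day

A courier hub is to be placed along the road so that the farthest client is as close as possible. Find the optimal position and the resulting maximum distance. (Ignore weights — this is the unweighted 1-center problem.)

The 1-center on a line is the midpoint of the two extreme points: leftmost at 3, rightmost at 50.
Optimal location = (3 + 50)/2 = 26.5; maximum distance = (50 − 3)/2 = 23.5.

location 26.5, max distance 23.5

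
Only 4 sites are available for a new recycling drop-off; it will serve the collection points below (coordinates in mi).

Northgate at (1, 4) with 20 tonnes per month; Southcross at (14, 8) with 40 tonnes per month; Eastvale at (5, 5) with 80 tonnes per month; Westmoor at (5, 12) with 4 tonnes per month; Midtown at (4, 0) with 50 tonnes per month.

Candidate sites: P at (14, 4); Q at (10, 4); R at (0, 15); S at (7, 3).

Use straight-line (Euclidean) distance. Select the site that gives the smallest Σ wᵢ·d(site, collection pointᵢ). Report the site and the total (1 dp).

Total weighted distance at each candidate:
  P (14, 4): total = 1731.1
  Q (10, 4): total = 1212.5
  R (0, 15): total = 2541.0
  S (7, 3): total = 941.0
Minimum is at S with total 941.0 mi.

S, total 941.0 mi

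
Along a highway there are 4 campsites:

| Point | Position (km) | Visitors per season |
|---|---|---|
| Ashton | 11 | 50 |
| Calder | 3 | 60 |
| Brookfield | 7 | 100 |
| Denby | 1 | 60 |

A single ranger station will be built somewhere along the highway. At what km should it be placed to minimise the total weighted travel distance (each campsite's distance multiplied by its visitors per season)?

For a sum of weighted absolute distances on a line, the optimum is the weighted median (not the mean). Total weight W = 270; half-weight = 135.
Sort by position and accumulate weight:
  km 1 (Denby, w=60) → cum 60
  km 3 (Calder, w=60) → cum 120
  km 7 (Brookfield, w=100) → cum 220  ≥ 135 → median here
  km 11 (Ashton, w=50) → cum 270
Optimal location: km 7.

x = 7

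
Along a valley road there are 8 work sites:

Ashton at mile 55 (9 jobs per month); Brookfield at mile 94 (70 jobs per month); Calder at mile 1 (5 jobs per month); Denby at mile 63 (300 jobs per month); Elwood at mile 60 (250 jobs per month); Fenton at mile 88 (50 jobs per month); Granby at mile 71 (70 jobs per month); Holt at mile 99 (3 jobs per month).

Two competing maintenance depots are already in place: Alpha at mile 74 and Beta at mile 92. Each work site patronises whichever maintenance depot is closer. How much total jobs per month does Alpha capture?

The indifferent point is the midpoint (74+92)/2 = 83; work sites left of it (closer to Alpha at 74) go to Alpha, those right go to Beta.
  Calder at 1 (w=5) → Alpha
  Ashton at 55 (w=9) → Alpha
  Elwood at 60 (w=250) → Alpha
  Denby at 63 (w=300) → Alpha
  Granby at 71 (w=70) → Alpha
  Fenton at 88 (w=50) → Beta
  Brookfield at 94 (w=70) → Beta
  Holt at 99 (w=3) → Beta
Alpha captures 634; Beta captures 123.

634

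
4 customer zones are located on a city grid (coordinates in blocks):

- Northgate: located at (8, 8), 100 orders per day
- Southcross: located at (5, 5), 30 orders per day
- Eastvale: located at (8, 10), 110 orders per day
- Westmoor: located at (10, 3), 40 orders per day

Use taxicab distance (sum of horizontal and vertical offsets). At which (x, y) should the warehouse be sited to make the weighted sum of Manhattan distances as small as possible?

Manhattan distance separates: Σwᵢ(|x−xᵢ|+|y−yᵢ|) = Σwᵢ|x−xᵢ| + Σwᵢ|y−yᵢ|, so x and y are optimised independently as 1-D weighted medians.
Total weight W = 280; half = 140.
x-coordinate, sorted with cumulative weight:
  x=5 (Southcross, w=30) cum 30
  x=8 (Northgate, w=100) cum 130
  x=8 (Eastvale, w=110) cum 240  ← median
  x=10 (Westmoor, w=40) cum 280
⇒ x* = 8
y-coordinate, sorted with cumulative weight:
  y=3 (Westmoor, w=40) cum 40
  y=5 (Southcross, w=30) cum 70
  y=8 (Northgate, w=100) cum 170  ← median
  y=10 (Eastvale, w=110) cum 280
⇒ y* = 8

(8, 8)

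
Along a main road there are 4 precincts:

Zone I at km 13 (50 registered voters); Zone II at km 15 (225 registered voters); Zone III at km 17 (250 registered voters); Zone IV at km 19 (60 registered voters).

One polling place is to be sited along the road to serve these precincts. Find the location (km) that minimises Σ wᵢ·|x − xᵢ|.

x = 17

For a sum of weighted absolute distances on a line, the optimum is the weighted median (not the mean). Total weight W = 585; half-weight = 292.5.
Sort by position and accumulate weight:
  km 13 (Zone I, w=50) → cum 50
  km 15 (Zone II, w=225) → cum 275
  km 17 (Zone III, w=250) → cum 525  ≥ 292.5 → median here
  km 19 (Zone IV, w=60) → cum 585
Optimal location: km 17.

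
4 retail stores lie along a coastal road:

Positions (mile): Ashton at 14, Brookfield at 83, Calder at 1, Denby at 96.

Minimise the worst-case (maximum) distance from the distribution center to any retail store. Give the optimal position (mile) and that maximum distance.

The 1-center on a line is the midpoint of the two extreme points: leftmost at 1, rightmost at 96.
Optimal location = (1 + 96)/2 = 48.5; maximum distance = (96 − 1)/2 = 47.5.

location 48.5, max distance 47.5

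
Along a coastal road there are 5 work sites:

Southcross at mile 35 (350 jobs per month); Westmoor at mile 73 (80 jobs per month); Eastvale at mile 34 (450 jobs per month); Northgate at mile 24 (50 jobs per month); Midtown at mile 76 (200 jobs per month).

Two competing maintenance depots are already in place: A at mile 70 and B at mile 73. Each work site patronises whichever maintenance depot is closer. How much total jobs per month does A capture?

The indifferent point is the midpoint (70+73)/2 = 71.5; work sites left of it (closer to A at 70) go to A, those right go to B.
  Northgate at 24 (w=50) → A
  Eastvale at 34 (w=450) → A
  Southcross at 35 (w=350) → A
  Westmoor at 73 (w=80) → B
  Midtown at 76 (w=200) → B
A captures 850; B captures 280.

850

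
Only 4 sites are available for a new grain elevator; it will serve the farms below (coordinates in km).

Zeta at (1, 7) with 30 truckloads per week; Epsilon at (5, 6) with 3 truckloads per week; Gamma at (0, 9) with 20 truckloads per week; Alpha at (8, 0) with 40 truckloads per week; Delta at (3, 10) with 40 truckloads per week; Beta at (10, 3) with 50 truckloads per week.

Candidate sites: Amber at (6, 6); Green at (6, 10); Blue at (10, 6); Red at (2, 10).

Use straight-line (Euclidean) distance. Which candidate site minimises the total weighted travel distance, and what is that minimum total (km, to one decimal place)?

Amber, total 993.1 km

Total weighted distance at each candidate:
  Amber (6, 6): total = 993.1
  Green (6, 10): total = 1240.0
  Blue (10, 6): total = 1220.9
  Red (2, 10): total = 1192.6
Minimum is at Amber with total 993.1 km.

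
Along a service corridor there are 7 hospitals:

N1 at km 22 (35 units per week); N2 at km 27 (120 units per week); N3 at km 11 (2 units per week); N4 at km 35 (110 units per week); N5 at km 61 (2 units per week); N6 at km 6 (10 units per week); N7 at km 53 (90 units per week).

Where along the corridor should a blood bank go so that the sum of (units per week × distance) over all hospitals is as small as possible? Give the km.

For a sum of weighted absolute distances on a line, the optimum is the weighted median (not the mean). Total weight W = 369; half-weight = 184.5.
Sort by position and accumulate weight:
  km 6 (N6, w=10) → cum 10
  km 11 (N3, w=2) → cum 12
  km 22 (N1, w=35) → cum 47
  km 27 (N2, w=120) → cum 167
  km 35 (N4, w=110) → cum 277  ≥ 184.5 → median here
  km 53 (N7, w=90) → cum 367
  km 61 (N5, w=2) → cum 369
Optimal location: km 35.

x = 35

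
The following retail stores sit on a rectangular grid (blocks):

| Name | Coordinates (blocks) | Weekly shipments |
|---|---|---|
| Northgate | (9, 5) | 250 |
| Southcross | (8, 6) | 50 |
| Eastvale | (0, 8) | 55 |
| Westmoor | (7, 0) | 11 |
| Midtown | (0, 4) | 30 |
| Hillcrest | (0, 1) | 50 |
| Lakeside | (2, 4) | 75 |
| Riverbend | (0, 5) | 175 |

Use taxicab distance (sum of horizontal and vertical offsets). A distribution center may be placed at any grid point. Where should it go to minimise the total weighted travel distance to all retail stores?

(2, 5)

Manhattan distance separates: Σwᵢ(|x−xᵢ|+|y−yᵢ|) = Σwᵢ|x−xᵢ| + Σwᵢ|y−yᵢ|, so x and y are optimised independently as 1-D weighted medians.
Total weight W = 696; half = 348.
x-coordinate, sorted with cumulative weight:
  x=0 (Eastvale, w=55) cum 55
  x=0 (Midtown, w=30) cum 85
  x=0 (Hillcrest, w=50) cum 135
  x=0 (Riverbend, w=175) cum 310
  x=2 (Lakeside, w=75) cum 385  ← median
  x=7 (Westmoor, w=11) cum 396
  x=8 (Southcross, w=50) cum 446
  x=9 (Northgate, w=250) cum 696
⇒ x* = 2
y-coordinate, sorted with cumulative weight:
  y=0 (Westmoor, w=11) cum 11
  y=1 (Hillcrest, w=50) cum 61
  y=4 (Midtown, w=30) cum 91
  y=4 (Lakeside, w=75) cum 166
  y=5 (Northgate, w=250) cum 416  ← median
  y=5 (Riverbend, w=175) cum 591
  y=6 (Southcross, w=50) cum 641
  y=8 (Eastvale, w=55) cum 696
⇒ y* = 5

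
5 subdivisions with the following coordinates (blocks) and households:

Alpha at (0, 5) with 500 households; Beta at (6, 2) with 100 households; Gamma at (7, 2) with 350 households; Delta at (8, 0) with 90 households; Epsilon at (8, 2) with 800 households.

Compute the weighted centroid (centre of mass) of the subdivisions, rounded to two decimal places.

(5.53, 2.72)

The minimiser of Σwᵢ‖p−pᵢ‖² is the weighted centroid p* = (Σwᵢpᵢ)/(Σwᵢ).
Σwᵢ = 1840.
Σwᵢxᵢ = 500·0 + 100·6 + 350·7 + 90·8 + 800·8 = 10170.
Σwᵢyᵢ = 500·5 + 100·2 + 350·2 + 90·0 + 800·2 = 5000.
x* = 10170/1840 = 5.53, y* = 5000/1840 = 2.72.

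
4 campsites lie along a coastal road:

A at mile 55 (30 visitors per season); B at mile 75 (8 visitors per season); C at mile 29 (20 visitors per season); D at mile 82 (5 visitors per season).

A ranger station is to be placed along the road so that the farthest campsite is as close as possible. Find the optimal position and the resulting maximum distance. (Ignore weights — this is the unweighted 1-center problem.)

location 55.5, max distance 26.5

The 1-center on a line is the midpoint of the two extreme points: leftmost at 29, rightmost at 82.
Optimal location = (29 + 82)/2 = 55.5; maximum distance = (82 − 29)/2 = 26.5.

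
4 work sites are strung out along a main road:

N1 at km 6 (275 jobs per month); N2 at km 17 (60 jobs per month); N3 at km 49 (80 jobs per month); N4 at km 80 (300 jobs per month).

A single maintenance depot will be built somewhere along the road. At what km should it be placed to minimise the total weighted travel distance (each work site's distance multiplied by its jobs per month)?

x = 49

For a sum of weighted absolute distances on a line, the optimum is the weighted median (not the mean). Total weight W = 715; half-weight = 357.5.
Sort by position and accumulate weight:
  km 6 (N1, w=275) → cum 275
  km 17 (N2, w=60) → cum 335
  km 49 (N3, w=80) → cum 415  ≥ 357.5 → median here
  km 80 (N4, w=300) → cum 715
Optimal location: km 49.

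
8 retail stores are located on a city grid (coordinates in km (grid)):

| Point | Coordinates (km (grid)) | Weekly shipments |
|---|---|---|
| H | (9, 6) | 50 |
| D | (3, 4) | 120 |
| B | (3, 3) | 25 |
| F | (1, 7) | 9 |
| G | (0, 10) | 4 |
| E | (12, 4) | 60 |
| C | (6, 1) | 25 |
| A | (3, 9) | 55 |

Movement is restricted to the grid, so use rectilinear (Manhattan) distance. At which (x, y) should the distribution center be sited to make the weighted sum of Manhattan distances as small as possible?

Manhattan distance separates: Σwᵢ(|x−xᵢ|+|y−yᵢ|) = Σwᵢ|x−xᵢ| + Σwᵢ|y−yᵢ|, so x and y are optimised independently as 1-D weighted medians.
Total weight W = 348; half = 174.
x-coordinate, sorted with cumulative weight:
  x=0 (G, w=4) cum 4
  x=1 (F, w=9) cum 13
  x=3 (D, w=120) cum 133
  x=3 (B, w=25) cum 158
  x=3 (A, w=55) cum 213  ← median
  x=6 (C, w=25) cum 238
  x=9 (H, w=50) cum 288
  x=12 (E, w=60) cum 348
⇒ x* = 3
y-coordinate, sorted with cumulative weight:
  y=1 (C, w=25) cum 25
  y=3 (B, w=25) cum 50
  y=4 (D, w=120) cum 170
  y=4 (E, w=60) cum 230  ← median
  y=6 (H, w=50) cum 280
  y=7 (F, w=9) cum 289
  y=9 (A, w=55) cum 344
  y=10 (G, w=4) cum 348
⇒ y* = 4

(3, 4)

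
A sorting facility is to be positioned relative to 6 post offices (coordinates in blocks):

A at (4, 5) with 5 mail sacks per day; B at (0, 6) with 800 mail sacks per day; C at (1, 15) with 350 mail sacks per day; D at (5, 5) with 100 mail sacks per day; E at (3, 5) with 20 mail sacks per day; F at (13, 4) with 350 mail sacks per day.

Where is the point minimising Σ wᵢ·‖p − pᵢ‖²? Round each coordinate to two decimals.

The minimiser of Σwᵢ‖p−pᵢ‖² is the weighted centroid p* = (Σwᵢpᵢ)/(Σwᵢ).
Σwᵢ = 1625.
Σwᵢxᵢ = 5·4 + 800·0 + 350·1 + 100·5 + 20·3 + 350·13 = 5480.
Σwᵢyᵢ = 5·5 + 800·6 + 350·15 + 100·5 + 20·5 + 350·4 = 12075.
x* = 5480/1625 = 3.37, y* = 12075/1625 = 7.43.

(3.37, 7.43)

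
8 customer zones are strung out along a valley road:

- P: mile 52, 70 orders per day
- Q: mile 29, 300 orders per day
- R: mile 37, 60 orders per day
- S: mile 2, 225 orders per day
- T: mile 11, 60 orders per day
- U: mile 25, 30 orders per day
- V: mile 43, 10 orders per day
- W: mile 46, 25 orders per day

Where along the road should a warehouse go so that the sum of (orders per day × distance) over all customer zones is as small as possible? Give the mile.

For a sum of weighted absolute distances on a line, the optimum is the weighted median (not the mean). Total weight W = 780; half-weight = 390.
Sort by position and accumulate weight:
  mile 2 (S, w=225) → cum 225
  mile 11 (T, w=60) → cum 285
  mile 25 (U, w=30) → cum 315
  mile 29 (Q, w=300) → cum 615  ≥ 390 → median here
  mile 37 (R, w=60) → cum 675
  mile 43 (V, w=10) → cum 685
  mile 46 (W, w=25) → cum 710
  mile 52 (P, w=70) → cum 780
Optimal location: mile 29.

x = 29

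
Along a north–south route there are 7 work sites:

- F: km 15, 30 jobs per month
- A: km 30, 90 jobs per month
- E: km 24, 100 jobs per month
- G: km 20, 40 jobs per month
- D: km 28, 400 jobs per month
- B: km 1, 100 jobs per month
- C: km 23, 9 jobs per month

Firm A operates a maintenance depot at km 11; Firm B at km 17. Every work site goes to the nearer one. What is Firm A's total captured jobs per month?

The indifferent point is the midpoint (11+17)/2 = 14; work sites left of it (closer to Firm A at 11) go to Firm A, those right go to Firm B.
  B at 1 (w=100) → Firm A
  F at 15 (w=30) → Firm B
  G at 20 (w=40) → Firm B
  C at 23 (w=9) → Firm B
  E at 24 (w=100) → Firm B
  D at 28 (w=400) → Firm B
  A at 30 (w=90) → Firm B
Firm A captures 100; Firm B captures 669.

100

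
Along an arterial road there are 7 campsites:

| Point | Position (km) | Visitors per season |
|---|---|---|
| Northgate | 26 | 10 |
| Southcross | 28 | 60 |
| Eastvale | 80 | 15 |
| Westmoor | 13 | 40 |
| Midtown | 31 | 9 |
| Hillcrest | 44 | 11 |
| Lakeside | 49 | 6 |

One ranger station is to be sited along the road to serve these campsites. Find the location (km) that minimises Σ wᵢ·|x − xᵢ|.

x = 28

For a sum of weighted absolute distances on a line, the optimum is the weighted median (not the mean). Total weight W = 151; half-weight = 75.5.
Sort by position and accumulate weight:
  km 13 (Westmoor, w=40) → cum 40
  km 26 (Northgate, w=10) → cum 50
  km 28 (Southcross, w=60) → cum 110  ≥ 75.5 → median here
  km 31 (Midtown, w=9) → cum 119
  km 44 (Hillcrest, w=11) → cum 130
  km 49 (Lakeside, w=6) → cum 136
  km 80 (Eastvale, w=15) → cum 151
Optimal location: km 28.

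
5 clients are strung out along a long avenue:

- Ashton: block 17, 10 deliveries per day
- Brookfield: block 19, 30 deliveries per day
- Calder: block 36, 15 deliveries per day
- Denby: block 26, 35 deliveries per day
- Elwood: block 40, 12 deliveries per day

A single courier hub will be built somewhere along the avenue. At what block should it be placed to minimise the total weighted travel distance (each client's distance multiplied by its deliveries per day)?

x = 26

For a sum of weighted absolute distances on a line, the optimum is the weighted median (not the mean). Total weight W = 102; half-weight = 51.
Sort by position and accumulate weight:
  block 17 (Ashton, w=10) → cum 10
  block 19 (Brookfield, w=30) → cum 40
  block 26 (Denby, w=35) → cum 75  ≥ 51 → median here
  block 36 (Calder, w=15) → cum 90
  block 40 (Elwood, w=12) → cum 102
Optimal location: block 26.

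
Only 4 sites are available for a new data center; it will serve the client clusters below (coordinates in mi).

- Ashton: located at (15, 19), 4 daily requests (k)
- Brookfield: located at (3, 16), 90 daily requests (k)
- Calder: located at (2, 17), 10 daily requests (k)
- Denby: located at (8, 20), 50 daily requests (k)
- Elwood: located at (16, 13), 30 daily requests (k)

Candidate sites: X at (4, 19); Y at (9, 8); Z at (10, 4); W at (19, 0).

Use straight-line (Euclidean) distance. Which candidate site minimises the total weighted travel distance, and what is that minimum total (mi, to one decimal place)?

Total weighted distance at each candidate:
  X (4, 19): total = 965.5
  Y (9, 8): total = 1924.3
  Z (10, 4): total = 2596.9
  W (19, 0): total = 3896.1
Minimum is at X with total 965.5 mi.

X, total 965.5 mi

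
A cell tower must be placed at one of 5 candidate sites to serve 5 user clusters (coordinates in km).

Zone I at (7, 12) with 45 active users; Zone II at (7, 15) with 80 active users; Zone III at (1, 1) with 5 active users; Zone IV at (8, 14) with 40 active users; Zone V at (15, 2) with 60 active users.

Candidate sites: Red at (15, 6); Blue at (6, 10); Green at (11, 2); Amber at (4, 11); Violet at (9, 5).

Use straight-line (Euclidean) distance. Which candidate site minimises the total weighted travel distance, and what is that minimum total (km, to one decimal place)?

Blue, total 1461.4 km

Total weighted distance at each candidate:
  Red (15, 6): total = 2152.9
  Blue (6, 10): total = 1461.4
  Green (11, 2): total = 2357.8
  Amber (4, 11): total = 1647.3
  Violet (9, 5): total = 1952.9
Minimum is at Blue with total 1461.4 km.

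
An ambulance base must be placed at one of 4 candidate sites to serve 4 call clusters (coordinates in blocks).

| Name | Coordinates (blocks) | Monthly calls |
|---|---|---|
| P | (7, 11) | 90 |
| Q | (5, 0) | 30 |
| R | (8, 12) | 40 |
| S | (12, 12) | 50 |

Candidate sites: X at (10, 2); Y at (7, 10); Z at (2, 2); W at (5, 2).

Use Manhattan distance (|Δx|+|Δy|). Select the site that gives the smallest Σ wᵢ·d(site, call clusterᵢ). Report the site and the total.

Y, total 920 blocks

Total weighted distance at each candidate:
  X (10, 2): total = 2370
  Y (7, 10): total = 920
  Z (2, 2): total = 3050
  W (5, 2): total = 2420
Minimum is at Y with total 920 blocks.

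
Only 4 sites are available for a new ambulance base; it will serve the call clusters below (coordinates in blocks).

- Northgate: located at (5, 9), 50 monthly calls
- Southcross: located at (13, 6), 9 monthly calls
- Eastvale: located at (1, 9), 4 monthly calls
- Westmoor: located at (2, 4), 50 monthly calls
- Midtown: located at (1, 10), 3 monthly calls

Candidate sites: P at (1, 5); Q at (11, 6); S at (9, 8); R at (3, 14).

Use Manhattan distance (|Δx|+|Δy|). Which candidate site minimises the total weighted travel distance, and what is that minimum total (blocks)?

Total weighted distance at each candidate:
  P (1, 5): total = 648
  Q (11, 6): total = 1112
  S (9, 8): total = 920
  R (3, 14): total = 1108
Minimum is at P with total 648 blocks.

P, total 648 blocks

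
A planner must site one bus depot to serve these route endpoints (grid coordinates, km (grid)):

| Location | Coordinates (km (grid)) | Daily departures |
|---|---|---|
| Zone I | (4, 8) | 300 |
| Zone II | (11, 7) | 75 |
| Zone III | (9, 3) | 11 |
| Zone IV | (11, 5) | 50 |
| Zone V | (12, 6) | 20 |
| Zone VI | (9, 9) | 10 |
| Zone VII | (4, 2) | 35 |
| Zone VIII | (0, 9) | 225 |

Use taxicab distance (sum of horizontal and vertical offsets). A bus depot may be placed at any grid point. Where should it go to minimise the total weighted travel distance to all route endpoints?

Manhattan distance separates: Σwᵢ(|x−xᵢ|+|y−yᵢ|) = Σwᵢ|x−xᵢ| + Σwᵢ|y−yᵢ|, so x and y are optimised independently as 1-D weighted medians.
Total weight W = 726; half = 363.
x-coordinate, sorted with cumulative weight:
  x=0 (Zone VIII, w=225) cum 225
  x=4 (Zone I, w=300) cum 525  ← median
  x=4 (Zone VII, w=35) cum 560
  x=9 (Zone III, w=11) cum 571
  x=9 (Zone VI, w=10) cum 581
  x=11 (Zone II, w=75) cum 656
  x=11 (Zone IV, w=50) cum 706
  x=12 (Zone V, w=20) cum 726
⇒ x* = 4
y-coordinate, sorted with cumulative weight:
  y=2 (Zone VII, w=35) cum 35
  y=3 (Zone III, w=11) cum 46
  y=5 (Zone IV, w=50) cum 96
  y=6 (Zone V, w=20) cum 116
  y=7 (Zone II, w=75) cum 191
  y=8 (Zone I, w=300) cum 491  ← median
  y=9 (Zone VI, w=10) cum 501
  y=9 (Zone VIII, w=225) cum 726
⇒ y* = 8

(4, 8)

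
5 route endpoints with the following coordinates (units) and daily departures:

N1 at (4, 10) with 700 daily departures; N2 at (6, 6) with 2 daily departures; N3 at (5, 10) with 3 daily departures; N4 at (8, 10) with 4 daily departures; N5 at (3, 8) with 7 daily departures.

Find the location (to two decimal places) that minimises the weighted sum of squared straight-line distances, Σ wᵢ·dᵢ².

The minimiser of Σwᵢ‖p−pᵢ‖² is the weighted centroid p* = (Σwᵢpᵢ)/(Σwᵢ).
Σwᵢ = 716.
Σwᵢxᵢ = 700·4 + 2·6 + 3·5 + 4·8 + 7·3 = 2880.
Σwᵢyᵢ = 700·10 + 2·6 + 3·10 + 4·10 + 7·8 = 7138.
x* = 2880/716 = 4.02, y* = 7138/716 = 9.97.

(4.02, 9.97)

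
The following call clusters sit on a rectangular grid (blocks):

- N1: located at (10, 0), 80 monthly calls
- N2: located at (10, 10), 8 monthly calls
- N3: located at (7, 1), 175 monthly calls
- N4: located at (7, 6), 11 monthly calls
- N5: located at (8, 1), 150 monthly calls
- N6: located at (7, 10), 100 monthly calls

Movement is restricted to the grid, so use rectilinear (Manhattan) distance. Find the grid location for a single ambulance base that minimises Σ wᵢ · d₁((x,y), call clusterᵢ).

Manhattan distance separates: Σwᵢ(|x−xᵢ|+|y−yᵢ|) = Σwᵢ|x−xᵢ| + Σwᵢ|y−yᵢ|, so x and y are optimised independently as 1-D weighted medians.
Total weight W = 524; half = 262.
x-coordinate, sorted with cumulative weight:
  x=7 (N3, w=175) cum 175
  x=7 (N4, w=11) cum 186
  x=7 (N6, w=100) cum 286  ← median
  x=8 (N5, w=150) cum 436
  x=10 (N1, w=80) cum 516
  x=10 (N2, w=8) cum 524
⇒ x* = 7
y-coordinate, sorted with cumulative weight:
  y=0 (N1, w=80) cum 80
  y=1 (N3, w=175) cum 255
  y=1 (N5, w=150) cum 405  ← median
  y=6 (N4, w=11) cum 416
  y=10 (N2, w=8) cum 424
  y=10 (N6, w=100) cum 524
⇒ y* = 1

(7, 1)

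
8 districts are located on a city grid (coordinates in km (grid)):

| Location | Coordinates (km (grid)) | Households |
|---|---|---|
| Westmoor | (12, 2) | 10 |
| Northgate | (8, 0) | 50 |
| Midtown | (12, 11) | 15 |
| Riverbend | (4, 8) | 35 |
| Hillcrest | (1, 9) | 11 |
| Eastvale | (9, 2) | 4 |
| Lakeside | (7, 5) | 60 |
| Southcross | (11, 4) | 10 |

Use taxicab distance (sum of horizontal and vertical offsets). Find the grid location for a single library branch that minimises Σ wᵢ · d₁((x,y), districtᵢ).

(7, 5)

Manhattan distance separates: Σwᵢ(|x−xᵢ|+|y−yᵢ|) = Σwᵢ|x−xᵢ| + Σwᵢ|y−yᵢ|, so x and y are optimised independently as 1-D weighted medians.
Total weight W = 195; half = 97.5.
x-coordinate, sorted with cumulative weight:
  x=1 (Hillcrest, w=11) cum 11
  x=4 (Riverbend, w=35) cum 46
  x=7 (Lakeside, w=60) cum 106  ← median
  x=8 (Northgate, w=50) cum 156
  x=9 (Eastvale, w=4) cum 160
  x=11 (Southcross, w=10) cum 170
  x=12 (Westmoor, w=10) cum 180
  x=12 (Midtown, w=15) cum 195
⇒ x* = 7
y-coordinate, sorted with cumulative weight:
  y=0 (Northgate, w=50) cum 50
  y=2 (Westmoor, w=10) cum 60
  y=2 (Eastvale, w=4) cum 64
  y=4 (Southcross, w=10) cum 74
  y=5 (Lakeside, w=60) cum 134  ← median
  y=8 (Riverbend, w=35) cum 169
  y=9 (Hillcrest, w=11) cum 180
  y=11 (Midtown, w=15) cum 195
⇒ y* = 5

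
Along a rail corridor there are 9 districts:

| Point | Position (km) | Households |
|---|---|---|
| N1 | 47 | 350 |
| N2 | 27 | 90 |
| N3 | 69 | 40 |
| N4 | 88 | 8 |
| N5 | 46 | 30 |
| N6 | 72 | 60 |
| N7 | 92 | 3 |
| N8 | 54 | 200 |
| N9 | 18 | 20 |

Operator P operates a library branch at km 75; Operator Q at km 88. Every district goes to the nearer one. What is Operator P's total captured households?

790

The indifferent point is the midpoint (75+88)/2 = 81.5; districts left of it (closer to Operator P at 75) go to Operator P, those right go to Operator Q.
  N9 at 18 (w=20) → Operator P
  N2 at 27 (w=90) → Operator P
  N5 at 46 (w=30) → Operator P
  N1 at 47 (w=350) → Operator P
  N8 at 54 (w=200) → Operator P
  N3 at 69 (w=40) → Operator P
  N6 at 72 (w=60) → Operator P
  N4 at 88 (w=8) → Operator Q
  N7 at 92 (w=3) → Operator Q
Operator P captures 790; Operator Q captures 11.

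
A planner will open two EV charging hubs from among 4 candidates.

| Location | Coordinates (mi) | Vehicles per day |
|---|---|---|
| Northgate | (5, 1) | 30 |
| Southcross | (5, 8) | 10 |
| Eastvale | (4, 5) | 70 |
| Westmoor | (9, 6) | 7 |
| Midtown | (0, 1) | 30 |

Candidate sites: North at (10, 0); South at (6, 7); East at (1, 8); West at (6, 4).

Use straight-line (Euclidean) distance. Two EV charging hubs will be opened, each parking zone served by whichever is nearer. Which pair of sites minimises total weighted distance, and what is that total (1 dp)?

Evaluate every pair (each demand assigned to the nearer of the two):
  {South, West}: total = 488.9
  {East, West}: total = 517.9
  {North, West}: total = 519.1
  {South, East}: total = 628.9
  {North, South}: total = 641.8
  {North, East}: total = 744.7
Best pair: {South, West} with total 488.9.

{South, West}, total 488.9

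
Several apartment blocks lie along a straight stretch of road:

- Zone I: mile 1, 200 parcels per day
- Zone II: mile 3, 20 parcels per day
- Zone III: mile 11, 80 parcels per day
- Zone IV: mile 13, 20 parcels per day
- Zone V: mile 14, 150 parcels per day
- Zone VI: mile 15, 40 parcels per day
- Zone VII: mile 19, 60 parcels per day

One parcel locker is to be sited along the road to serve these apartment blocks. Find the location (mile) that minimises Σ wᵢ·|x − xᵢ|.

x = 11

For a sum of weighted absolute distances on a line, the optimum is the weighted median (not the mean). Total weight W = 570; half-weight = 285.
Sort by position and accumulate weight:
  mile 1 (Zone I, w=200) → cum 200
  mile 3 (Zone II, w=20) → cum 220
  mile 11 (Zone III, w=80) → cum 300  ≥ 285 → median here
  mile 13 (Zone IV, w=20) → cum 320
  mile 14 (Zone V, w=150) → cum 470
  mile 15 (Zone VI, w=40) → cum 510
  mile 19 (Zone VII, w=60) → cum 570
Optimal location: mile 11.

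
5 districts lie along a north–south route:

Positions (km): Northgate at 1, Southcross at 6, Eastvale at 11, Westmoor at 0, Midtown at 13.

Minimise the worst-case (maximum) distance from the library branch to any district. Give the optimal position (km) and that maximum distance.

location 6.5, max distance 6.5

The 1-center on a line is the midpoint of the two extreme points: leftmost at 0, rightmost at 13.
Optimal location = (0 + 13)/2 = 6.5; maximum distance = (13 − 0)/2 = 6.5.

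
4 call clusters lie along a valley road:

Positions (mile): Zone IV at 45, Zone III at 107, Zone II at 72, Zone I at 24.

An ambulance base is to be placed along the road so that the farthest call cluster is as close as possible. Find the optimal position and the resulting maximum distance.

location 65.5, max distance 41.5

The 1-center on a line is the midpoint of the two extreme points: leftmost at 24, rightmost at 107.
Optimal location = (24 + 107)/2 = 65.5; maximum distance = (107 − 24)/2 = 41.5.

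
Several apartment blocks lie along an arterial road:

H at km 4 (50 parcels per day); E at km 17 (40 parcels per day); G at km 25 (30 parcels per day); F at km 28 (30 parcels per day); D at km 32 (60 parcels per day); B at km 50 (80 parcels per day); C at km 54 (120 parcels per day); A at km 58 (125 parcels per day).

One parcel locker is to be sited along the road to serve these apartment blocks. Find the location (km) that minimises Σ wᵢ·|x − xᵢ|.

x = 50

For a sum of weighted absolute distances on a line, the optimum is the weighted median (not the mean). Total weight W = 535; half-weight = 267.5.
Sort by position and accumulate weight:
  km 4 (H, w=50) → cum 50
  km 17 (E, w=40) → cum 90
  km 25 (G, w=30) → cum 120
  km 28 (F, w=30) → cum 150
  km 32 (D, w=60) → cum 210
  km 50 (B, w=80) → cum 290  ≥ 267.5 → median here
  km 54 (C, w=120) → cum 410
  km 58 (A, w=125) → cum 535
Optimal location: km 50.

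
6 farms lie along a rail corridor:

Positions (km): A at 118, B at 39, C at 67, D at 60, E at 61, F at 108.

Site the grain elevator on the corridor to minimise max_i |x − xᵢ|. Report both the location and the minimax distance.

The 1-center on a line is the midpoint of the two extreme points: leftmost at 39, rightmost at 118.
Optimal location = (39 + 118)/2 = 78.5; maximum distance = (118 − 39)/2 = 39.5.

location 78.5, max distance 39.5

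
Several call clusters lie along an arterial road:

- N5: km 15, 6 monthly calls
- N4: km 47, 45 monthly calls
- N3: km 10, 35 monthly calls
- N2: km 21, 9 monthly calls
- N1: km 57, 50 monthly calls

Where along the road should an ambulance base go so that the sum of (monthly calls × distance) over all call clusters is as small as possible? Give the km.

For a sum of weighted absolute distances on a line, the optimum is the weighted median (not the mean). Total weight W = 145; half-weight = 72.5.
Sort by position and accumulate weight:
  km 10 (N3, w=35) → cum 35
  km 15 (N5, w=6) → cum 41
  km 21 (N2, w=9) → cum 50
  km 47 (N4, w=45) → cum 95  ≥ 72.5 → median here
  km 57 (N1, w=50) → cum 145
Optimal location: km 47.

x = 47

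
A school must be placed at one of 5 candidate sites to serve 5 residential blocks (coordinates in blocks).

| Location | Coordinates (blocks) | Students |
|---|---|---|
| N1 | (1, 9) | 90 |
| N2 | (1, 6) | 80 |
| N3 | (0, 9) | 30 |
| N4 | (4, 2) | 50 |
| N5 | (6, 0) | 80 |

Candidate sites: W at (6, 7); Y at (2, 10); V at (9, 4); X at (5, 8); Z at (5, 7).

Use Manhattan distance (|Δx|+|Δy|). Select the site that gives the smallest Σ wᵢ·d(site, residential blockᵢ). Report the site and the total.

Z, total 2090 blocks

Total weighted distance at each candidate:
  W (6, 7): total = 2260
  Y (2, 10): total = 2290
  V (9, 4): total = 3300
  X (5, 8): total = 2180
  Z (5, 7): total = 2090
Minimum is at Z with total 2090 blocks.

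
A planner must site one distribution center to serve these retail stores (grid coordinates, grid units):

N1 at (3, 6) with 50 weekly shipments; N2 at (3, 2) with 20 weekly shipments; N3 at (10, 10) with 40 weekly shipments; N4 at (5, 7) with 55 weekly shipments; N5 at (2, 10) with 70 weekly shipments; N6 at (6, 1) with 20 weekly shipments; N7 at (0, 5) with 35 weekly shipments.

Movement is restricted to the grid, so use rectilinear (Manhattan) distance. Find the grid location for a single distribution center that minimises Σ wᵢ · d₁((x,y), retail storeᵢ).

Manhattan distance separates: Σwᵢ(|x−xᵢ|+|y−yᵢ|) = Σwᵢ|x−xᵢ| + Σwᵢ|y−yᵢ|, so x and y are optimised independently as 1-D weighted medians.
Total weight W = 290; half = 145.
x-coordinate, sorted with cumulative weight:
  x=0 (N7, w=35) cum 35
  x=2 (N5, w=70) cum 105
  x=3 (N1, w=50) cum 155  ← median
  x=3 (N2, w=20) cum 175
  x=5 (N4, w=55) cum 230
  x=6 (N6, w=20) cum 250
  x=10 (N3, w=40) cum 290
⇒ x* = 3
y-coordinate, sorted with cumulative weight:
  y=1 (N6, w=20) cum 20
  y=2 (N2, w=20) cum 40
  y=5 (N7, w=35) cum 75
  y=6 (N1, w=50) cum 125
  y=7 (N4, w=55) cum 180  ← median
  y=10 (N3, w=40) cum 220
  y=10 (N5, w=70) cum 290
⇒ y* = 7

(3, 7)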